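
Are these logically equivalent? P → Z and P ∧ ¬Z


Expression 1: P → Z
Expression 2: P ∧ ¬Z
Truth table (P Z | Expr1 Expr2):
  T T |   T     F   ← differ
  T F |   F     T   ← differ
  F T |   T     F   ← differ
  F F |   T     F   ← differ
Counterexample: P=T, Z=T gives Expr1 = T but Expr2 = F, so the expressions are NOT logically equivalent.

No


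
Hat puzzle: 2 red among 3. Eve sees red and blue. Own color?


Total red = 2, seen red = 1
Own red = 2 - 1 = 1
Eve's hat is red.

red


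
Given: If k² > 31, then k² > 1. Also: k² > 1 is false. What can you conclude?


Modus tollens: P → Q, ¬Q ⊢ ¬P
P: k² > 31
Q: k² > 1
We have P → Q and Q is false.
By modus tollens, P must be false.

It is not the case that k² > 31


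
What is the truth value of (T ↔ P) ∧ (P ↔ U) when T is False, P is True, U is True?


T = False, P = True, U = True
Step 1: T ↔ P is true when T and P have the same value. Result: False
Step 2: P ↔ U is true when P and U have the same value. Result: True
Step 3: False ∧ True = False

False


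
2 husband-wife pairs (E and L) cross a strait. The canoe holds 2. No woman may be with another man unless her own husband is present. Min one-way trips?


Label couples E and L.
1. WE+WL → (far: WE,WL; near: HE,HL)
2. WE ←   (far: WL; near: HE,HL,WE)
3. HE+HL → (far: HE,HL,WL; near: WE)
4. HE ←   (far: HL,WL; near: HE,WE)  — HE returns, since WE is alone on near bank
5. HE+WE → (far: all four; near: empty)
Every state respects the constraint.
Minimum trips = 5

5


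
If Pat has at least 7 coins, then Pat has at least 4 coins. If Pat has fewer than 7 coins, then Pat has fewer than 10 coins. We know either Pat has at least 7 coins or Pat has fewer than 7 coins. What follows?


Constructive dilemma: (P → Q) ∧ (R → S), P ∨ R ⊢ Q ∨ S
Premise 1: Pat has at least 7 coins → Pat has at least 4 coins
Premise 2: Pat has fewer than 7 coins → Pat has fewer than 10 coins
Premise 3: Pat has at least 7 coins ∨ Pat has fewer than 7 coins
Case 1: Assuming Pat has at least 7 coins, then by Premise 1, Pat has at least 4 coins.
Case 2: Assuming Pat has fewer than 7 coins, then by Premise 2, Pat has fewer than 10 coins.
Since one of Pat has at least 7 coins or Pat has fewer than 7 coins must hold, we get Pat has at least 4 coins or Pat has fewer than 10 coins.

Pat has at least 4 coins or Pat has fewer than 10 coins.


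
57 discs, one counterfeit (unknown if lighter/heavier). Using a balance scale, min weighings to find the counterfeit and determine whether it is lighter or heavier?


Let n = 57. 114 possibilities (n discs × lighter/heavier); each weighing has 3 outcomes.
Bound for k weighings: say the first weighing puts j discs on each pan. If it tips, the 2j weighed discs remain suspects (each with a known direction) and k-1 weighings give 3^(k-1) outcomes; 3^(k-1) is odd, so 2j ≤ 3^(k-1) - 1. If it balances, the n - 2j unweighed discs remain with direction unknown: 2(n - 2j) ≤ 3^(k-1) - 1 by the same parity argument. Adding, n ≤ (3^(k-1) - 1) + (3^(k-1) - 1)/2 = (3^k - 3)/2, and the classical three-group strategy achieves this (3 discs in 2 weighings, 12 in 3, 39 in 4, 120 in 5).
So we need the smallest k with (3^k - 3)/2 ≥ 57.
k = 4: (3^4 - 3)/2 = 39 < 57 ✗
k = 5: (3^5 - 3)/2 = 120 ≥ 57 ✓

5


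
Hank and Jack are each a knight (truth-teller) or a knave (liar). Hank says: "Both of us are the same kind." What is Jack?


Hank says: "Both of us are the same kind."
Case 1: Hank is a Knight (truth-teller)
  Statement is true → they ARE the same → Jack is also a Knight
Case 2: Hank is a Knave (liar)
  Statement is false → they are NOT the same → Jack is a Knight
In both cases, Jack is a Knight.

Knight


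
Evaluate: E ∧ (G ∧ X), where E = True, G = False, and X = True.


E = True, G = False, X = True
Step 1: G ∧ X = False AND True = False
Step 2: E ∧ False = True AND False = False
AND is true only when ALL operands are true.

False


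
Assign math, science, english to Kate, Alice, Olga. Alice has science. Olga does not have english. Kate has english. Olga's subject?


From clues:
  Alice → science
  Kate → english
By elimination, Olga gets the remaining.

math


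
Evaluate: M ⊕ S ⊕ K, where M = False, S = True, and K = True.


M = False, S = True, K = True
Step 1: M ⊕ S = False XOR True = True
Step 2: True ⊕ K = True XOR True = False
XOR is true when an odd number of operands are true.

False


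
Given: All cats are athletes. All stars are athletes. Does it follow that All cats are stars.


Premise 1: All cats are athletes.
Premise 2: All stars are athletes.
Conclusion: All cats are stars.
Fallacy: undistributed middle. athletes is predicate in both.
Counterexample: cats and stars could be disjoint subsets of athletes.

Invalid


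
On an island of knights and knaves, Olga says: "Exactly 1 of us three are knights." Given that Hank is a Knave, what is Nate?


Olga claims exactly 1 knights among Olga, Hank, Nate.
Given: Hank is a Knave.

Case 1: Olga is a Knight (tells truth)
  Then exactly 1 of the three are knights.
  Counting Olga, Hank: 1 knight(s) so far. Need 0 more → Nate = Knave.
Case 2: Olga is a Knave (lies)
  Then the count is NOT 1.
  If Nate = Knight, count = 1 = 1 → claim would be true, contradicts lie.
  If Nate = Knave, count = 0 ≠ 1 → lie confirmed ✓

Nate is a Knave.

Knave


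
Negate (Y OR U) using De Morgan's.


De Morgan's law: ¬(P ∨ Q) ≡ ¬P ∧ ¬Q
¬(Y ∨ U) = ¬Y ∧ ¬U

¬Y ∧ ¬U


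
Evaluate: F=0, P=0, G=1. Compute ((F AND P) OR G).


F AND P = 0&0 = 0
0 OR 1 = 1

1


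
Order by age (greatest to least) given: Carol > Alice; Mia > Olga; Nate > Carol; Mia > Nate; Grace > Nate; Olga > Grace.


Constraints: Carol > Alice; Mia > Olga; Nate > Carol; Mia > Nate; Grace > Nate; Olga > Grace
Method: at each step, the next-highest is the one remaining person who never appears on the smaller side of a constraint between remaining people.
  Step 1: remaining {Mia, Olga, Nate, Carol, Grace, Alice}; on the smaller side: {Olga, Nate, Carol, Grace, Alice} → Mia is next (Mia > Olga; Mia > Nate).
  Step 2: remaining {Olga, Nate, Carol, Grace, Alice}; on the smaller side: {Nate, Carol, Grace, Alice} → Olga is next (Olga > Grace).
  Step 3: remaining {Nate, Carol, Grace, Alice}; on the smaller side: {Nate, Carol, Alice} → Grace is next (Grace > Nate).
  Step 4: remaining {Nate, Carol, Alice}; on the smaller side: {Carol, Alice} → Nate is next (Nate > Carol).
  Step 5: remaining {Carol, Alice}; on the smaller side: {Alice} → Carol is next (Carol > Alice).
  Step 6: only Alice remains → lowest.
Final ranking (highest to lowest):

Mia > Olga > Grace > Nate > Carol > Alice


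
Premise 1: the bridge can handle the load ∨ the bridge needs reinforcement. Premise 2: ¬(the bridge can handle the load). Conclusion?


Disjunctive syllogism: P ∨ Q, ¬P ⊢ Q
Disjunction: the bridge can handle the load ∨ the bridge needs reinforcement
We know it is not the case that the bridge can handle the load.
By disjunctive syllogism, the other disjunct must be true.

The bridge needs reinforcement


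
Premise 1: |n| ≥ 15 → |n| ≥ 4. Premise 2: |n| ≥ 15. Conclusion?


Modus ponens: P → Q, P ⊢ Q
P: |n| ≥ 15
Q: |n| ≥ 4
We have P → Q and P is true.
By modus ponens, Q must be true.

|n| ≥ 4


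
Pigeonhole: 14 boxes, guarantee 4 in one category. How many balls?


Pigeonhole: to guarantee k in one of n categories, need (k-1)×n + 1.
k = 4, n = 14
Minimum = (4-1) × 14 + 1 = 3 × 14 + 1

43


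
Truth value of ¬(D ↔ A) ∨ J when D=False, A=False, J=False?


D = False, A = False, J = False
Expression: ¬(D ↔ A) ∨ J
Step 1: D ↔ A = (False iff False) = True
Step 2: ¬(D ↔ A) = NOT True = False
Step 3: (False) ∨ J = False OR False = False

False


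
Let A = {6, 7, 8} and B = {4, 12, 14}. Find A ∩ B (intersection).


A = {6, 7, 8}
B = {4, 12, 14}
Operation: intersection
Elements in both: none

∅


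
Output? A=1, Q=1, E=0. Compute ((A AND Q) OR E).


A AND Q = 1&1 = 1
1 OR 0 = 1

1


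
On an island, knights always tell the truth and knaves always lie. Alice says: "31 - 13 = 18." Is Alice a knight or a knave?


Statement: "31 - 13 = 18."
Actual: 31 - 13 = 18
Claimed: 18
Statement is TRUE → Alice tells the truth → Knight

Knight


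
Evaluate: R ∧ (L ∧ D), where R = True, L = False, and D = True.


R = True, L = False, D = True
Step 1: L ∧ D = False AND True = False
Step 2: R ∧ False = True AND False = False
AND is true only when ALL operands are true.

False


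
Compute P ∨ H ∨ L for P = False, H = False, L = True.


P = False, H = False, L = True
Step 1: P ∨ H = False OR False = False
Step 2: False ∨ L = False OR True = True
OR is true when at least one operand is true.

True


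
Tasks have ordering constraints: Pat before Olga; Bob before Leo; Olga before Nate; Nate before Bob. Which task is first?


Constraints: Pat before Olga; Bob before Leo; Olga before Nate; Nate before Bob
The first task can have nothing scheduled before it, so it must never appear on the right of a 'before'.
Tasks appearing after some 'before': Olga, Leo, Nate, Bob.
The only task not in that list is Pat → it is first.

Pat


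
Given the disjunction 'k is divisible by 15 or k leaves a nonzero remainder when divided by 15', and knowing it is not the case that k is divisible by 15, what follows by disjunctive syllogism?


Disjunctive syllogism: P ∨ Q, ¬P ⊢ Q
Disjunction: k is divisible by 15 ∨ k leaves a nonzero remainder when divided by 15
We know it is not the case that k is divisible by 15.
By disjunctive syllogism, the other disjunct must be true.

k leaves a nonzero remainder when divided by 15


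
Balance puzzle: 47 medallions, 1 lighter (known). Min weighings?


Each weighing has 3 outcomes (left heavy / balance / right heavy), so k weighings distinguish at most 3^k cases; splitting into three near-equal groups achieves this.
Need 3^k ≥ 47: 3^3 = 27 < 47 ≤ 3^4 = 81
k = ⌈log₃(47)⌉ = 4

4


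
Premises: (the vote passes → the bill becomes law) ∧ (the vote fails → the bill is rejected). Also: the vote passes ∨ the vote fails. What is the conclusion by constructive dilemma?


Constructive dilemma: (P → Q) ∧ (R → S), P ∨ R ⊢ Q ∨ S
Premise 1: the vote passes → the bill becomes law
Premise 2: the vote fails → the bill is rejected
Premise 3: the vote passes ∨ the vote fails
Case 1: Assuming the vote passes, then by Premise 1, the bill becomes law.
Case 2: Assuming the vote fails, then by Premise 2, the bill is rejected.
Since one of the vote passes or the vote fails must hold, we get the bill becomes law or the bill is rejected.

The bill becomes law or the bill is rejected.


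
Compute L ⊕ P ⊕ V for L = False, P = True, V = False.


L = False, P = True, V = False
Step 1: L ⊕ P = False XOR True = True
Step 2: True ⊕ V = True XOR False = True
XOR is true when an odd number of operands are true.

True


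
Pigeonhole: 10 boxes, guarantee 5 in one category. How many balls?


Pigeonhole: to guarantee k in one of n categories, need (k-1)×n + 1.
k = 5, n = 10
Minimum = (5-1) × 10 + 1 = 4 × 10 + 1

41


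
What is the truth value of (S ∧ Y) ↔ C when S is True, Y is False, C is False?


S = True, Y = False, C = False
Step 1: S ∧ Y = True AND False = False
Step 2: (False) ↔ C: true when both sides have same truth value.
Result: False ↔ False = True

True


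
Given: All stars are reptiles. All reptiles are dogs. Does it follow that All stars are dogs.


Premise 1: All stars are reptiles.
Premise 2: All reptiles are dogs.
Conclusion: All stars are dogs.
Barbara syllogism (AAA-1): All A are B, All B are C → All A are C.
Middle term (reptiles) distributed in premise 2.

Valid


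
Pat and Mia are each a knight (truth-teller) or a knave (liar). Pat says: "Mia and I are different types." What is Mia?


Pat says: "Mia and I are different types."
Case 1: Pat is a Knight (truth-teller)
  Statement is true → they ARE different → Mia is a Knave
Case 2: Pat is a Knave (liar)
  Statement is false → they are NOT different → Mia is a Knave
In both cases, Mia is a Knave.

Knave


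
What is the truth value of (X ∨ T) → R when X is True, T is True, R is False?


X = True, T = True, R = False
Step 1: X ∨ T = True OR True = True
Step 2: (True) → R: false only when antecedent=True and R=False.
Result: False

False


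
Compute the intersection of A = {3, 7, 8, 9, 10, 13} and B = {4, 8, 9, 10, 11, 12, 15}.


A = {3, 7, 8, 9, 10, 13}
B = {4, 8, 9, 10, 11, 12, 15}
Operation: intersection
Elements in both: 8, 9, 10

{8, 9, 10}


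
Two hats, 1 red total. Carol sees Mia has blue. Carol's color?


Total red = 1, Mia = blue
Red accounted for: 0
Remaining for Carol: 1
Carol's hat is red.

red


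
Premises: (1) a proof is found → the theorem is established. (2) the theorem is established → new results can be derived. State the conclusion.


Hypothetical syllogism: P → Q, Q → R ⊢ P → R
Premise 1: a proof is found → the theorem is established
Premise 2: the theorem is established → new results can be derived
Chain the implications: the middle term (the theorem is established) links the two.
Conclusion: If a proof is found, then new results can be derived.

If a proof is found, then new results can be derived.


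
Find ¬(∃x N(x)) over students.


Original: ∃x N(x)
Rule: ¬∀→∃, ¬∃→∀, negate predicate.
Negation: ∀x ¬N(x)

∀x ¬N(x)


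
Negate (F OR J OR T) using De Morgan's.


De Morgan's law: ¬(P ∨ Q ∨ R) ≡ ¬P ∧ ¬Q ∧ ¬R
¬(F ∨ J ∨ T) = ¬F ∧ ¬J ∧ ¬T

¬F ∧ ¬J ∧ ¬T


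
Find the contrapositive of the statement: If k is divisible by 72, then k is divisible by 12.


Original: If k is divisible by 72, then k is divisible by 12
Contrapositive: If ¬Q, then ¬P
Negate Q: not (k is divisible by 12)
Negate P: not (k is divisible by 72)

If not (k is divisible by 12), then not (k is divisible by 72).


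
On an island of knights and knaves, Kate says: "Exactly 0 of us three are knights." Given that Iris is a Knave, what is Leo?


Kate claims exactly 0 knights among Kate, Iris, Leo.
Given: Iris is a Knave.

Case 1: Kate is a Knight (tells truth)
  Then exactly 0 of the three are knights.
  Counting Kate, Iris: 1 knight(s) so far. Need -1 more → impossible.
Case 2: Kate is a Knave (lies)
  Then the count is NOT 0.
  If Leo = Knave, count = 0 = 0 → claim would be true, contradicts lie.
  If Leo = Knight, count = 1 ≠ 0 → lie confirmed ✓

Leo is a Knight.

Knight


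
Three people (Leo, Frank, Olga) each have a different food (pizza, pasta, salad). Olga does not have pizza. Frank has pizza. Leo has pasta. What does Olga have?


From clues:
  Leo → pasta
  Frank → pizza
By elimination, Olga gets the remaining.

salad


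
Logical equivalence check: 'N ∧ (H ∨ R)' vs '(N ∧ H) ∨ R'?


Expression 1: N ∧ (H ∨ R)
Expression 2: (N ∧ H) ∨ R
Truth table (N H R | Expr1 Expr2):
  T T T |   T     T
  T T F |   T     T
  T F T |   T     T
  T F F |   F     F
  F T T |   F     T   ← differ
  F T F |   F     F
  F F T |   F     T   ← differ
  F F F |   F     F
Counterexample: N=F, H=T, R=T gives Expr1 = F but Expr2 = T, so the expressions are NOT logically equivalent.

No


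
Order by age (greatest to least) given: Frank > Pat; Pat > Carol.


Constraints: Frank > Pat; Pat > Carol
Method: at each step, the next-highest is the one remaining person who never appears on the smaller side of a constraint between remaining people.
  Step 1: remaining {Pat, Carol, Frank}; on the smaller side: {Pat, Carol} → Frank is next (Frank > Pat).
  Step 2: remaining {Pat, Carol}; on the smaller side: {Carol} → Pat is next (Pat > Carol).
  Step 3: only Carol remains → lowest.
Final ranking (highest to lowest):

Frank > Pat > Carol


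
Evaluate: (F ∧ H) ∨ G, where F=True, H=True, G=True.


F = True, H = True, G = True
Expression: (F ∧ H) ∨ G
Step 1: F ∧ H = True AND True = True
Step 2: (True) ∨ G = True OR True = True

True


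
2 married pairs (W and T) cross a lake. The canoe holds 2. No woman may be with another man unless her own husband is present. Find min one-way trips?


Label couples W and T.
1. WW+WT → (far: WW,WT; near: HW,HT)
2. WW ←   (far: WT; near: HW,HT,WW)
3. HW+HT → (far: HW,HT,WT; near: WW)
4. HW ←   (far: HT,WT; near: HW,WW)  — HW returns, since WW is alone on near bank
5. HW+WW → (far: all four; near: empty)
Every state respects the constraint.
Minimum trips = 5

5


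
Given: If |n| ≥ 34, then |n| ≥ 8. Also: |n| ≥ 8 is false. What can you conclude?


Modus tollens: P → Q, ¬Q ⊢ ¬P
P: |n| ≥ 34
Q: |n| ≥ 8
We have P → Q and Q is false.
By modus tollens, P must be false.

It is not the case that |n| ≥ 34


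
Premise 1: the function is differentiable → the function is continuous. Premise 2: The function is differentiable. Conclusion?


Modus ponens: P → Q, P ⊢ Q
P: the function is differentiable
Q: the function is continuous
We have P → Q and P is true.
By modus ponens, Q must be true.

The function is continuous


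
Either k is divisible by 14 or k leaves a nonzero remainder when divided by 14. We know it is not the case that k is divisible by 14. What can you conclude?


Disjunctive syllogism: P ∨ Q, ¬P ⊢ Q
Disjunction: k is divisible by 14 ∨ k leaves a nonzero remainder when divided by 14
We know it is not the case that k is divisible by 14.
By disjunctive syllogism, the other disjunct must be true.

k leaves a nonzero remainder when divided by 14


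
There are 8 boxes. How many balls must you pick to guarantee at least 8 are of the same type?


Pigeonhole: to guarantee k in one of n categories, need (k-1)×n + 1.
k = 8, n = 8
Minimum = (8-1) × 8 + 1 = 7 × 8 + 1

57


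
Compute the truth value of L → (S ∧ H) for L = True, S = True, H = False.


L = True, S = True, H = False
Step 1: S ∧ H = True AND False = False
Step 2: L → (False): false only when L=True and consequent=False.
Result: False

False


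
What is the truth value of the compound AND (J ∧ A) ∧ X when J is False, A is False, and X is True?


J = False, A = False, X = True
Step 1: J ∧ A = False AND False = False
Step 2: False ∧ X = False AND True = False
AND is true only when ALL operands are true.

False


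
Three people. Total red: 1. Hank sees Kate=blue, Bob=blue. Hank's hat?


Total red = 1, seen red = 0
Own red = 1 - 0 = 1
Hank's hat is red.

red


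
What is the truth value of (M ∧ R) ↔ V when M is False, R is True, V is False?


M = False, R = True, V = False
Step 1: M ∧ R = False AND True = False
Step 2: (False) ↔ V: true when both sides have same truth value.
Result: False ↔ False = True

True


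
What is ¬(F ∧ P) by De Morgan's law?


De Morgan's law: ¬(P ∧ Q) ≡ ¬P ∨ ¬Q
¬(F ∧ P) = ¬F ∨ ¬P

¬F ∨ ¬P


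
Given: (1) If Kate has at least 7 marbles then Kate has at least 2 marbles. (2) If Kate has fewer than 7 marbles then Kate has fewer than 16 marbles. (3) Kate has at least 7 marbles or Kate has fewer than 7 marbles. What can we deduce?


Constructive dilemma: (P → Q) ∧ (R → S), P ∨ R ⊢ Q ∨ S
Premise 1: Kate has at least 7 marbles → Kate has at least 2 marbles
Premise 2: Kate has fewer than 7 marbles → Kate has fewer than 16 marbles
Premise 3: Kate has at least 7 marbles ∨ Kate has fewer than 7 marbles
Case 1: Assuming Kate has at least 7 marbles, then by Premise 1, Kate has at least 2 marbles.
Case 2: Assuming Kate has fewer than 7 marbles, then by Premise 2, Kate has fewer than 16 marbles.
Since one of Kate has at least 7 marbles or Kate has fewer than 7 marbles must hold, we get Kate has at least 2 marbles or Kate has fewer than 16 marbles.

Kate has at least 2 marbles or Kate has fewer than 16 marbles.


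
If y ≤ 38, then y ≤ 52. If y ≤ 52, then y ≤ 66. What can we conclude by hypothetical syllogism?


Hypothetical syllogism: P → Q, Q → R ⊢ P → R
Premise 1: y ≤ 38 → y ≤ 52
Premise 2: y ≤ 52 → y ≤ 66
Chain the implications: the middle term (y ≤ 52) links the two.
Conclusion: If y ≤ 38, then y ≤ 66.

If y ≤ 38, then y ≤ 66.


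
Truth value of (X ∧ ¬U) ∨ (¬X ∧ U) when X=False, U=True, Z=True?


X = False, U = True, Z = True
Expression: (X ∧ ¬U) ∨ (¬X ∧ U)
Step 1: ¬U = NOT True = False
Step 2: X ∧ ¬U = False AND False = False
Step 3: ¬X = NOT False = True
Step 4: ¬X ∧ U = True AND True = True
Step 5: (False) ∨ (True) = False OR True = True

True


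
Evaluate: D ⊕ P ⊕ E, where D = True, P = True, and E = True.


D = True, P = True, E = True
Step 1: D ⊕ P = True XOR True = False
Step 2: False ⊕ E = False XOR True = True
XOR is true when an odd number of operands are true.

True


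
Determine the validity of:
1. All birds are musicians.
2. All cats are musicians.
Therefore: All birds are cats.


Premise 1: All birds are musicians.
Premise 2: All cats are musicians.
Conclusion: All birds are cats.
Fallacy: undistributed middle. musicians is predicate in both.
Counterexample: birds and cats could be disjoint subsets of musicians.

Invalid


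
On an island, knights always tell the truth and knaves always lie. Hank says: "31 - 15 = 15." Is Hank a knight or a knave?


Statement: "31 - 15 = 15."
Actual: 31 - 15 = 16
Claimed: 15
Statement is FALSE → Hank lies → Knave

Knave


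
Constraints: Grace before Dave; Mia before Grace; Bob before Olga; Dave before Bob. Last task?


Constraints: Grace before Dave; Mia before Grace; Bob before Olga; Dave before Bob
The last task can have nothing scheduled after it, so it must never appear on the left of a 'before'.
Tasks appearing before some other task: Grace, Mia, Bob, Dave.
The only task not in that list is Olga → it is last.

Olga


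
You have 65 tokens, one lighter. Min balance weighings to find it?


Each weighing has 3 outcomes (left heavy / balance / right heavy), so k weighings distinguish at most 3^k cases; splitting into three near-equal groups achieves this.
Need 3^k ≥ 65: 3^3 = 27 < 65 ≤ 3^4 = 81
k = ⌈log₃(65)⌉ = 4

4


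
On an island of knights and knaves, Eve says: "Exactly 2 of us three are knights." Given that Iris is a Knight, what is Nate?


Eve claims exactly 2 knights among Eve, Iris, Nate.
Given: Iris is a Knight.

Case 1: Eve is a Knight (tells truth)
  Then exactly 2 of the three are knights.
  Counting Eve, Iris: 2 knight(s) so far. Need 0 more → Nate = Knave.
Case 2: Eve is a Knave (lies)
  Then the count is NOT 2.
  If Nate = Knight, count = 2 = 2 → claim would be true, contradicts lie.
  If Nate = Knave, count = 1 ≠ 2 → lie confirmed ✓

Nate is a Knave.

Knave


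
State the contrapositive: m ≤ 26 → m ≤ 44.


Original: If m ≤ 26, then m ≤ 44
Contrapositive: If ¬Q, then ¬P
Negate Q: not (m ≤ 44)
Negate P: not (m ≤ 26)

If not (m ≤ 44), then not (m ≤ 26).


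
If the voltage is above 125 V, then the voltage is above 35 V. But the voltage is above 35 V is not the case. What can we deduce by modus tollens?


Modus tollens: P → Q, ¬Q ⊢ ¬P
P: the voltage is above 125 V
Q: the voltage is above 35 V
We have P → Q and Q is false.
By modus tollens, P must be false.

It is not the case that the voltage is above 125 V


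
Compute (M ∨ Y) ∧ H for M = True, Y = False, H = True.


M = True, Y = False, H = True
Step 1: M ∨ Y = True OR False = True
Step 2: True ∧ H = True AND True = True
OR is true when at least one operand is true; AND requires both.

True


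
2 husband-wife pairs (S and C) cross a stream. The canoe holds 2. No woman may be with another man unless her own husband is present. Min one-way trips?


Label couples S and C.
1. WS+WC → (far: WS,WC; near: HS,HC)
2. WS ←   (far: WC; near: HS,HC,WS)
3. HS+HC → (far: HS,HC,WC; near: WS)
4. HS ←   (far: HC,WC; near: HS,WS)  — HS returns, since WS is alone on near bank
5. HS+WS → (far: all four; near: empty)
Every state respects the constraint.
Minimum trips = 5

5


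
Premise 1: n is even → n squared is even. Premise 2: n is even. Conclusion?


Modus ponens: P → Q, P ⊢ Q
P: n is even
Q: n squared is even
We have P → Q and P is true.
By modus ponens, Q must be true.

n squared is even


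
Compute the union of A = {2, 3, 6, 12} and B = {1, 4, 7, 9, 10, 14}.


A = {2, 3, 6, 12}
B = {1, 4, 7, 9, 10, 14}
Operation: union
All elements combined: 1, 2, 3, 4, 6, 7, 9, 10, 12, 14

{1, 2, 3, 4, 6, 7, 9, 10, 12, 14}


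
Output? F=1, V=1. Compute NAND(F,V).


F AND V = 1
NOT(1) = 0

0


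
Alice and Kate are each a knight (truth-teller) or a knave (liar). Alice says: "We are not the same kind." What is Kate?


Alice says: "We are not the same kind."
Case 1: Alice is a Knight (truth-teller)
  Statement is true → they ARE different → Kate is a Knave
Case 2: Alice is a Knave (liar)
  Statement is false → they are NOT different → Kate is a Knave
In both cases, Kate is a Knave.

Knave


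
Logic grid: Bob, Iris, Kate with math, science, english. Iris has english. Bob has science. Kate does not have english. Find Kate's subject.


From clues:
  Iris → english
  Bob → science
By elimination, Kate gets the remaining.

math


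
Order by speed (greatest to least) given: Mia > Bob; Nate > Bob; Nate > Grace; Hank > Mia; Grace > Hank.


Constraints: Mia > Bob; Nate > Bob; Nate > Grace; Hank > Mia; Grace > Hank
Method: at each step, the next-highest is the one remaining person who never appears on the smaller side of a constraint between remaining people.
  Step 1: remaining {Grace, Nate, Hank, Mia, Bob}; on the smaller side: {Grace, Hank, Mia, Bob} → Nate is next (Nate > Bob; Nate > Grace).
  Step 2: remaining {Grace, Hank, Mia, Bob}; on the smaller side: {Hank, Mia, Bob} → Grace is next (Grace > Hank).
  Step 3: remaining {Hank, Mia, Bob}; on the smaller side: {Mia, Bob} → Hank is next (Hank > Mia).
  Step 4: remaining {Mia, Bob}; on the smaller side: {Bob} → Mia is next (Mia > Bob).
  Step 5: only Bob remains → lowest.
Final ranking (highest to lowest):

Nate > Grace > Hank > Mia > Bob


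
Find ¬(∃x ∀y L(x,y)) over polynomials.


Original: ∃x ∀y L(x,y)
Rule: ¬∀→∃, ¬∃→∀, negate predicate.
Negation: ∀x ∃y ¬L(x,y)

∀x ∃y ¬L(x,y)


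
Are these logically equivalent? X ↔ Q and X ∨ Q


Expression 1: X ↔ Q
Expression 2: X ∨ Q
Truth table (X Q | Expr1 Expr2):
  T T |   T     T
  T F |   F     T   ← differ
  F T |   F     T   ← differ
  F F |   T     F   ← differ
Counterexample: X=T, Q=F gives Expr1 = F but Expr2 = T, so the expressions are NOT logically equivalent.

No


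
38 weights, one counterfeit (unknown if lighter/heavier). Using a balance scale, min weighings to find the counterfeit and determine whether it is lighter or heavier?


Let n = 38. 76 possibilities (n weights × lighter/heavier); each weighing has 3 outcomes.
Bound for k weighings: say the first weighing puts j weights on each pan. If it tips, the 2j weighed weights remain suspects (each with a known direction) and k-1 weighings give 3^(k-1) outcomes; 3^(k-1) is odd, so 2j ≤ 3^(k-1) - 1. If it balances, the n - 2j unweighed weights remain with direction unknown: 2(n - 2j) ≤ 3^(k-1) - 1 by the same parity argument. Adding, n ≤ (3^(k-1) - 1) + (3^(k-1) - 1)/2 = (3^k - 3)/2, and the classical three-group strategy achieves this (3 weights in 2 weighings, 12 in 3, 39 in 4, 120 in 5).
So we need the smallest k with (3^k - 3)/2 ≥ 38.
k = 3: (3^3 - 3)/2 = 12 < 38 ✗
k = 4: (3^4 - 3)/2 = 39 ≥ 38 ✓

4


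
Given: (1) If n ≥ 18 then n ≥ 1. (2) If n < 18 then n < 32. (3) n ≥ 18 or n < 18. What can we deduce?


Constructive dilemma: (P → Q) ∧ (R → S), P ∨ R ⊢ Q ∨ S
Premise 1: n ≥ 18 → n ≥ 1
Premise 2: n < 18 → n < 32
Premise 3: n ≥ 18 ∨ n < 18
Case 1: Assuming n ≥ 18, then by Premise 1, n ≥ 1.
Case 2: Assuming n < 18, then by Premise 2, n < 32.
Since one of n ≥ 18 or n < 18 must hold, we get n ≥ 1 or n < 32.

n ≥ 1 or n < 32.


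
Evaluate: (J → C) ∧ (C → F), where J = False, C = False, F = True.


J = False, C = False, F = True
Step 1: J → C is false only when J=True and C=False. Result: True
Step 2: C → F is false only when C=True and F=False. Result: True
Step 3: True ∧ True = True

True


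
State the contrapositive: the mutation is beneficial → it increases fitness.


Original: If the mutation is beneficial, then it increases fitness
Contrapositive: If ¬Q, then ¬P
Negate Q: not (it increases fitness)
Negate P: not (the mutation is beneficial)

If not (it increases fitness), then not (the mutation is beneficial).


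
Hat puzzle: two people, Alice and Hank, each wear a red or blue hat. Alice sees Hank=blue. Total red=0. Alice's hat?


Total red = 0, Hank = blue
Red accounted for: 0
Remaining for Alice: 0
Alice's hat is blue.

blue


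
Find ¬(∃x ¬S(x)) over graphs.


Original: ∃x ¬S(x)
Rule: ¬∀→∃, ¬∃→∀, negate predicate.
Negation: ∀x S(x)

∀x S(x)


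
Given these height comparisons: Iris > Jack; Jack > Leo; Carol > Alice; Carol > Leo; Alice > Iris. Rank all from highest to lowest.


Constraints: Iris > Jack; Jack > Leo; Carol > Alice; Carol > Leo; Alice > Iris
Method: at each step, the next-highest is the one remaining person who never appears on the smaller side of a constraint between remaining people.
  Step 1: remaining {Leo, Jack, Iris, Alice, Carol}; on the smaller side: {Leo, Jack, Iris, Alice} → Carol is next (Carol > Alice; Carol > Leo).
  Step 2: remaining {Leo, Jack, Iris, Alice}; on the smaller side: {Leo, Jack, Iris} → Alice is next (Alice > Iris).
  Step 3: remaining {Leo, Jack, Iris}; on the smaller side: {Leo, Jack} → Iris is next (Iris > Jack).
  Step 4: remaining {Leo, Jack}; on the smaller side: {Leo} → Jack is next (Jack > Leo).
  Step 5: only Leo remains → lowest.
Final ranking (highest to lowest):

Carol > Alice > Iris > Jack > Leo


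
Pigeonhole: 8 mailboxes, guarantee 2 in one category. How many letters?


Pigeonhole: to guarantee k in one of n categories, need (k-1)×n + 1.
k = 2, n = 8
Minimum = (2-1) × 8 + 1 = 1 × 8 + 1

9


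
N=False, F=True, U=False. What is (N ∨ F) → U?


N = False, F = True, U = False
Expression: (N ∨ F) → U
Step 1: N ∨ F = False OR True = True
Step 2: (True) → U = True → False (false only if antecedent True and consequent False) = False

False


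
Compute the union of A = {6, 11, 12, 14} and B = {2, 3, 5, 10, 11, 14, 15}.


A = {6, 11, 12, 14}
B = {2, 3, 5, 10, 11, 14, 15}
Operation: union
All elements combined: 2, 3, 5, 6, 10, 11, 12, 14, 15

{2, 3, 5, 6, 10, 11, 12, 14, 15}


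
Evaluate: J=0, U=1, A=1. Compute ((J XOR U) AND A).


J XOR U = 0^1 = 1
1 AND 1 = 1

1


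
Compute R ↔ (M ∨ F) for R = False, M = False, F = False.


R = False, M = False, F = False
Step 1: M ∨ F = False OR False = False
Step 2: R ↔ (False): true when both sides have same truth value.
Result: False ↔ False = True

True


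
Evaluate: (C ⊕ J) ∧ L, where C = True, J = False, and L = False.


C = True, J = False, L = False
Step 1: C ⊕ J = True XOR False = True
Step 2: True ∧ L = True AND False = False
XOR true when exactly one of C,J is true; then AND with L.

False


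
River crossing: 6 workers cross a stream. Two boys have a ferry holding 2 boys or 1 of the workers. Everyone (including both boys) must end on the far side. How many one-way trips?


Per crossing of one of the workers: boys→, one←, one of the workers→, one← = 4 trips
6 × 4 = 24, + 1 final boys→ = 25
Minimum trips = 25

25


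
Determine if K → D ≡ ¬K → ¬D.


Expression 1: K → D
Expression 2: ¬K → ¬D
Truth table (K D | Expr1 Expr2):
  T T |   T     T
  T F |   F     T   ← differ
  F T |   T     F   ← differ
  F F |   T     T
Counterexample: K=T, D=F gives Expr1 = F but Expr2 = T, so the expressions are NOT logically equivalent.

No


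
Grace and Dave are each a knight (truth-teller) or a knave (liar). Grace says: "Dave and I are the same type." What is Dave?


Grace says: "Dave and I are the same type."
Case 1: Grace is a Knight (truth-teller)
  Statement is true → they ARE the same → Dave is also a Knight
Case 2: Grace is a Knave (liar)
  Statement is false → they are NOT the same → Dave is a Knight
In both cases, Dave is a Knight.

Knight


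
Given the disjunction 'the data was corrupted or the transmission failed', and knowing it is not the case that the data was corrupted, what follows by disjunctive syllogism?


Disjunctive syllogism: P ∨ Q, ¬P ⊢ Q
Disjunction: the data was corrupted ∨ the transmission failed
We know it is not the case that the data was corrupted.
By disjunctive syllogism, the other disjunct must be true.

The transmission failed


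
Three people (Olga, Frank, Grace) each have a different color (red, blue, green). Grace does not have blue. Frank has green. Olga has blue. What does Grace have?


From clues:
  Frank → green
  Olga → blue
By elimination, Grace gets the remaining.

red


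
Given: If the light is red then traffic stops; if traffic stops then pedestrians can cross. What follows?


Hypothetical syllogism: P → Q, Q → R ⊢ P → R
Premise 1: the light is red → traffic stops
Premise 2: traffic stops → pedestrians can cross
Chain the implications: the middle term (traffic stops) links the two.
Conclusion: If the light is red, then pedestrians can cross.

If the light is red, then pedestrians can cross.


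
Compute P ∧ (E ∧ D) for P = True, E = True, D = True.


P = True, E = True, D = True
Step 1: E ∧ D = True AND True = True
Step 2: P ∧ True = True AND True = True
AND is true only when ALL operands are true.

True


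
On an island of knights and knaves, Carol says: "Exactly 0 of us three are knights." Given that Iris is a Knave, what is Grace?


Carol claims exactly 0 knights among Carol, Iris, Grace.
Given: Iris is a Knave.

Case 1: Carol is a Knight (tells truth)
  Then exactly 0 of the three are knights.
  Counting Carol, Iris: 1 knight(s) so far. Need -1 more → impossible.
Case 2: Carol is a Knave (lies)
  Then the count is NOT 0.
  If Grace = Knave, count = 0 = 0 → claim would be true, contradicts lie.
  If Grace = Knight, count = 1 ≠ 0 → lie confirmed ✓

Grace is a Knight.

Knight


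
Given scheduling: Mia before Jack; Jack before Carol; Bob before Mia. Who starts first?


Constraints: Mia before Jack; Jack before Carol; Bob before Mia
The first task can have nothing scheduled before it, so it must never appear on the right of a 'before'.
Tasks appearing after some 'before': Jack, Carol, Mia.
The only task not in that list is Bob → it is first.

Bob


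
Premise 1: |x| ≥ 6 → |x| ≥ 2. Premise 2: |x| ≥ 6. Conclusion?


Modus ponens: P → Q, P ⊢ Q
P: |x| ≥ 6
Q: |x| ≥ 2
We have P → Q and P is true.
By modus ponens, Q must be true.

|x| ≥ 2


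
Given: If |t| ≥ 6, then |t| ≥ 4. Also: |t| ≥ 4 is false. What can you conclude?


Modus tollens: P → Q, ¬Q ⊢ ¬P
P: |t| ≥ 6
Q: |t| ≥ 4
We have P → Q and Q is false.
By modus tollens, P must be false.

It is not the case that |t| ≥ 6


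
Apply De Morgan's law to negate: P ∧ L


De Morgan's law: ¬(P ∧ Q) ≡ ¬P ∨ ¬Q
¬(P ∧ L) = ¬P ∨ ¬L

¬P ∨ ¬L


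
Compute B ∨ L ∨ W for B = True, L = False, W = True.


B = True, L = False, W = True
Step 1: B ∨ L = True OR False = True
Step 2: True ∨ W = True OR True = True
OR is true when at least one operand is true.

True


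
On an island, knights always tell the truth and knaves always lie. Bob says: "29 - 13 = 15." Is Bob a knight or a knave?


Statement: "29 - 13 = 15."
Actual: 29 - 13 = 16
Claimed: 15
Statement is FALSE → Bob lies → Knave

Knave


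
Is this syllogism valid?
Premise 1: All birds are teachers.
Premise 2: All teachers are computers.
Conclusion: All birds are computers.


Premise 1: All birds are teachers.
Premise 2: All teachers are computers.
Conclusion: All birds are computers.
Barbara syllogism (AAA-1): All A are B, All B are C → All A are C.
Middle term (teachers) distributed in premise 2.

Valid


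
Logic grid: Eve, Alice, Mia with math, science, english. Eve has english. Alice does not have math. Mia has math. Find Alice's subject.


From clues:
  Mia → math
  Eve → english
By elimination, Alice gets the remaining.

science


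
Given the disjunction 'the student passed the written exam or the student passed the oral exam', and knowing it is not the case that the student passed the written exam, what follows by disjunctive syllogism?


Disjunctive syllogism: P ∨ Q, ¬P ⊢ Q
Disjunction: the student passed the written exam ∨ the student passed the oral exam
We know it is not the case that the student passed the written exam.
By disjunctive syllogism, the other disjunct must be true.

The student passed the oral exam


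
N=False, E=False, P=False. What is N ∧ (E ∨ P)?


N = False, E = False, P = False
Expression: N ∧ (E ∨ P)
Step 1: E ∨ P = False OR False = False
Step 2: N ∧ (False) = False AND False = False

False


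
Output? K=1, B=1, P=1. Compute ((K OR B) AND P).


K OR B = 1|1 = 1
1 AND 1 = 1

1


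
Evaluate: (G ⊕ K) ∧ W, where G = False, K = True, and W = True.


G = False, K = True, W = True
Step 1: G ⊕ K = False XOR True = True
Step 2: True ∧ W = True AND True = True
XOR true when exactly one of G,K is true; then AND with W.

True


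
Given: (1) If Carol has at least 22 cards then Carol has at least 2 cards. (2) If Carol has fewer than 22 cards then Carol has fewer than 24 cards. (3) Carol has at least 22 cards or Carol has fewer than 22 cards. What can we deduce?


Constructive dilemma: (P → Q) ∧ (R → S), P ∨ R ⊢ Q ∨ S
Premise 1: Carol has at least 22 cards → Carol has at least 2 cards
Premise 2: Carol has fewer than 22 cards → Carol has fewer than 24 cards
Premise 3: Carol has at least 22 cards ∨ Carol has fewer than 22 cards
Case 1: Assuming Carol has at least 22 cards, then by Premise 1, Carol has at least 2 cards.
Case 2: Assuming Carol has fewer than 22 cards, then by Premise 2, Carol has fewer than 24 cards.
Since one of Carol has at least 22 cards or Carol has fewer than 22 cards must hold, we get Carol has at least 2 cards or Carol has fewer than 24 cards.

Carol has at least 2 cards or Carol has fewer than 24 cards.


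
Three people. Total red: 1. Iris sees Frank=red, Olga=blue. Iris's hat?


Total red = 1, seen red = 1
Own red = 1 - 1 = 0
Iris's hat is blue.

blue


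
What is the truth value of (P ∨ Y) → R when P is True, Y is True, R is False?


P = True, Y = True, R = False
Step 1: P ∨ Y = True OR True = True
Step 2: (True) → R: false only when antecedent=True and R=False.
Result: False

False


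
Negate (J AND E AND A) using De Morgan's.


De Morgan's law: ¬(P ∧ Q ∧ R) ≡ ¬P ∨ ¬Q ∨ ¬R
¬(J ∧ E ∧ A) = ¬J ∨ ¬E ∨ ¬A

¬J ∨ ¬E ∨ ¬A


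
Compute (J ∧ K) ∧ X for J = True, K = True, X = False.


J = True, K = True, X = False
Step 1: J ∧ K = True AND True = True
Step 2: True ∧ X = True AND False = False
AND is true only when ALL operands are true.

False


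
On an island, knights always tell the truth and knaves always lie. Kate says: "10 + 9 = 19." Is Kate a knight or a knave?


Statement: "10 + 9 = 19."
Actual: 10 + 9 = 19
Claimed: 19
Statement is TRUE → Kate tells the truth → Knight

Knight


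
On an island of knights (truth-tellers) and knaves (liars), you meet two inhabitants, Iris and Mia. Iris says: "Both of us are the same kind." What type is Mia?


Iris says: "Both of us are the same kind."
Case 1: Iris is a Knight (truth-teller)
  Statement is true → they ARE the same → Mia is also a Knight
Case 2: Iris is a Knave (liar)
  Statement is false → they are NOT the same → Mia is a Knight
In both cases, Mia is a Knight.

Knight
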